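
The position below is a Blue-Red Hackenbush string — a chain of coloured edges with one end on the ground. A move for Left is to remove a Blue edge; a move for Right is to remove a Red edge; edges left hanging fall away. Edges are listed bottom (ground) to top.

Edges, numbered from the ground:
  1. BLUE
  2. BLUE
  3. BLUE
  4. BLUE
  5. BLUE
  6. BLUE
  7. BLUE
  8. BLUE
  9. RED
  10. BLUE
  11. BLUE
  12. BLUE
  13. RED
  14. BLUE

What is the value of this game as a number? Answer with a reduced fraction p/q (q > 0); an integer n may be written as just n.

Prefix values for BLUE BLUE BLUE BLUE BLUE BLUE BLUE BLUE RED BLUE BLUE BLUE RED BLUE via {L|R} + simplicity:
g(B) = { 0 | ∅ } ⇒ 1
g(BB) = { 0 1 | ∅ } ⇒ 2
g(BBB) = { 0 1 2 | ∅ } ⇒ 3
g(BBBB) = { 0 1 2 3 | ∅ } ⇒ 4
g(BBBBB) = { 0 1 2 3 4 | ∅ } ⇒ 5
g(BBBBBB) = { 0 1 2 3 4 5 | ∅ } ⇒ 6
g(BBBBBBB) = { 0 1 2 3 4 5 6 | ∅ } ⇒ 7
g(BBBBBBBB) = { 0 1 2 3 4 5 6 7 | ∅ } ⇒ 8
g(BBBBBBBBR) = { 0 1 2 3 4 5 6 7 | 8 } ⇒ 15/2
g(BBBBBBBBRB) = { 0 1 2 3 4 5 6 7 15/2 | 8 } ⇒ 31/4
g(BBBBBBBBRBB) = { 0 1 2 3 4 5 6 7 15/2 31/4 | 8 } ⇒ 63/8
g(BBBBBBBBRBBB) = { 0 1 2 3 4 5 6 7 15/2 31/4 63/8 | 8 } ⇒ 127/16
g(BBBBBBBBRBBBR) = { 0 1 2 3 4 5 6 7 15/2 31/4 63/8 | 127/16 8 } ⇒ 253/32
g(BBBBBBBBRBBBRB) = { 0 1 2 3 4 5 6 7 15/2 31/4 63/8 253/32 | 127/16 8 } ⇒ 507/64

507/64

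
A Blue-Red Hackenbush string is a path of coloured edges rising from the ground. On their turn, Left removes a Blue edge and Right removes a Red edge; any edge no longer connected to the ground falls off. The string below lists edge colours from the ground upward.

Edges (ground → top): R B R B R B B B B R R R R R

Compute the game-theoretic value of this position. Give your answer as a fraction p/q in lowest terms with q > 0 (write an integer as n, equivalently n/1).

g(R) = { none | 0 } — -1
g(RB) = { -1 | 0 } — -1/2
g(RBR) = { -1 | -1/2,0 } — -3/4
g(RBRB) = { -1,-3/4 | -1/2,0 } — -5/8
g(RBRBR) = { -1,-3/4 | -5/8,-1/2,0 } — -11/16
g(RBRBRB) = { -1,-3/4,-11/16 | -5/8,-1/2,0 } — -21/32
g(RBRBRBB) = { -1,-3/4,-11/16,-21/32 | -5/8,-1/2,0 } — -41/64
g(RBRBRBBB) = { -1,-3/4,-11/16,-21/32,-41/64 | -5/8,-1/2,0 } — -81/128
g(RBRBRBBBB) = { -1,-3/4,-11/16,-21/32,-41/64,-81/128 | -5/8,-1/2,0 } — -161/256
g(RBRBRBBBBR) = { -1,-3/4,-11/16,-21/32,-41/64,-81/128 | -161/256,-5/8,-1/2,0 } — -323/512
g(RBRBRBBBBRR) = { -1,-3/4,-11/16,-21/32,-41/64,-81/128 | -323/512,-161/256,-5/8,-1/2,0 } — -647/1024
g(RBRBRBBBBRRR) = { -1,-3/4,-11/16,-21/32,-41/64,-81/128 | -647/1024,-323/512,-161/256,-5/8,-1/2,0 } — -1295/2048
g(RBRBRBBBBRRRR) = { -1,-3/4,-11/16,-21/32,-41/64,-81/128 | -1295/2048,-647/1024,-323/512,-161/256,-5/8,-1/2,0 } — -2591/4096
g(RBRBRBBBBRRRRR) = { -1,-3/4,-11/16,-21/32,-41/64,-81/128 | -2591/4096,-1295/2048,-647/1024,-323/512,-161/256,-5/8,-1/2,0 } — -5183/8192

-5183/8192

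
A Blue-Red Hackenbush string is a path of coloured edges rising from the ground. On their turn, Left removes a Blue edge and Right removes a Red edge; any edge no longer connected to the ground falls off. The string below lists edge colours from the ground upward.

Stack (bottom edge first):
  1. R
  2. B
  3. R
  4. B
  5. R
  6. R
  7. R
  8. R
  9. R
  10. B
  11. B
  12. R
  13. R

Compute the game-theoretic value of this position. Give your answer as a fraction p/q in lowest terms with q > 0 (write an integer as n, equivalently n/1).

-3047/4096

1 of 13 · R · max L −∞ · min R 0 → -1
2 of 13 · RB · max L -1 · min R 0 → -1/2
3 of 13 · RBR · max L -1 · min R -1/2 → -3/4
4 of 13 · RBRB · max L -3/4 · min R -1/2 → -5/8
5 of 13 · RBRBR · max L -3/4 · min R -5/8 → -11/16
6 of 13 · RBRBRR · max L -3/4 · min R -11/16 → -23/32
7 of 13 · RBRBRRR · max L -3/4 · min R -23/32 → -47/64
8 of 13 · RBRBRRRR · max L -3/4 · min R -47/64 → -95/128
9 of 13 · RBRBRRRRR · max L -3/4 · min R -95/128 → -191/256
10 of 13 · RBRBRRRRRB · max L -191/256 · min R -95/128 → -381/512
11 of 13 · RBRBRRRRRBB · max L -381/512 · min R -95/128 → -761/1024
12 of 13 · RBRBRRRRRBBR · max L -381/512 · min R -761/1024 → -1523/2048
13 of 13 · RBRBRRRRRBBRR · max L -381/512 · min R -1523/2048 → -3047/4096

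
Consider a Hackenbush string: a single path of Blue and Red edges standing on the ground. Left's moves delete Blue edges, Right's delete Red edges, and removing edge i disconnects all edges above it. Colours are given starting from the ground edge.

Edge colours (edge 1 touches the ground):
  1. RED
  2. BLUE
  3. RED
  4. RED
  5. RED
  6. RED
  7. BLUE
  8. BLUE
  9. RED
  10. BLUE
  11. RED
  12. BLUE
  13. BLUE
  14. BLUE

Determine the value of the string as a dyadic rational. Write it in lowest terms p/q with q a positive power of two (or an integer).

step 1: add RED to get R; options L={ (no moves) } R={ 0 } => -1
step 2: add BLUE to get RB; options L={ -1 } R={ 0 } => -1/2
step 3: add RED to get RBR; options L={ -1 } R={ -1/2 0 } => -3/4
step 4: add RED to get RBRR; options L={ -1 } R={ -3/4 -1/2 0 } => -7/8
step 5: add RED to get RBRRR; options L={ -1 } R={ -7/8 -3/4 -1/2 0 } => -15/16
step 6: add RED to get RBRRRR; options L={ -1 } R={ -15/16 -7/8 -3/4 -1/2 0 } => -31/32
step 7: add BLUE to get RBRRRRB; options L={ -1 -31/32 } R={ -15/16 -7/8 -3/4 -1/2 0 } => -61/64
step 8: add BLUE to get RBRRRRBB; options L={ -1 -31/32 -61/64 } R={ -15/16 -7/8 -3/4 -1/2 0 } => -121/128
step 9: add RED to get RBRRRRBBR; options L={ -1 -31/32 -61/64 } R={ -121/128 -15/16 -7/8 -3/4 -1/2 0 } => -243/256
step 10: add BLUE to get RBRRRRBBRB; options L={ -1 -31/32 -61/64 -243/256 } R={ -121/128 -15/16 -7/8 -3/4 -1/2 0 } => -485/512
step 11: add RED to get RBRRRRBBRBR; options L={ -1 -31/32 -61/64 -243/256 } R={ -485/512 -121/128 -15/16 -7/8 -3/4 -1/2 0 } => -971/1024
step 12: add BLUE to get RBRRRRBBRBRB; options L={ -1 -31/32 -61/64 -243/256 -971/1024 } R={ -485/512 -121/128 -15/16 -7/8 -3/4 -1/2 0 } => -1941/2048
step 13: add BLUE to get RBRRRRBBRBRBB; options L={ -1 -31/32 -61/64 -243/256 -971/1024 -1941/2048 } R={ -485/512 -121/128 -15/16 -7/8 -3/4 -1/2 0 } => -3881/4096
step 14: add BLUE to get RBRRRRBBRBRBBB; options L={ -1 -31/32 -61/64 -243/256 -971/1024 -1941/2048 -3881/4096 } R={ -485/512 -121/128 -15/16 -7/8 -3/4 -1/2 0 } => -7761/8192

-7761/8192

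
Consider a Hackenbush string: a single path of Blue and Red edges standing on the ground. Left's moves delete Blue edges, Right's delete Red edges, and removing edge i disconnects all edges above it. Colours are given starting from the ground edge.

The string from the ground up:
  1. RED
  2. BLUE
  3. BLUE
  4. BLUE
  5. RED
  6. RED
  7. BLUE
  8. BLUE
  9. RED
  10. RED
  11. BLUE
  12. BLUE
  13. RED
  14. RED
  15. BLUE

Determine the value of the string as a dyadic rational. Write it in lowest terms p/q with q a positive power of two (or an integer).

Build G(s[:k]) for k = 1..15, string s = RED BLUE BLUE BLUE RED RED BLUE BLUE RED RED BLUE BLUE RED RED BLUE.
1 of 15 · R · max L −∞ · min R 0 => -1
2 of 15 · RB · max L -1 · min R 0 => -1/2
3 of 15 · RBB · max L -1/2 · min R 0 => -1/4
4 of 15 · RBBB · max L -1/4 · min R 0 => -1/8
5 of 15 · RBBBR · max L -1/4 · min R -1/8 => -3/16
6 of 15 · RBBBRR · max L -1/4 · min R -3/16 => -7/32
7 of 15 · RBBBRRB · max L -7/32 · min R -3/16 => -13/64
8 of 15 · RBBBRRBB · max L -13/64 · min R -3/16 => -25/128
9 of 15 · RBBBRRBBR · max L -13/64 · min R -25/128 => -51/256
10 of 15 · RBBBRRBBRR · max L -13/64 · min R -51/256 => -103/512
11 of 15 · RBBBRRBBRRB · max L -103/512 · min R -51/256 => -205/1024
12 of 15 · RBBBRRBBRRBB · max L -205/1024 · min R -51/256 => -409/2048
13 of 15 · RBBBRRBBRRBBR · max L -205/1024 · min R -409/2048 => -819/4096
14 of 15 · RBBBRRBBRRBBRR · max L -205/1024 · min R -819/4096 => -1639/8192
15 of 15 · RBBBRRBBRRBBRRB · max L -1639/8192 · min R -819/4096 => -3277/16384

-3277/16384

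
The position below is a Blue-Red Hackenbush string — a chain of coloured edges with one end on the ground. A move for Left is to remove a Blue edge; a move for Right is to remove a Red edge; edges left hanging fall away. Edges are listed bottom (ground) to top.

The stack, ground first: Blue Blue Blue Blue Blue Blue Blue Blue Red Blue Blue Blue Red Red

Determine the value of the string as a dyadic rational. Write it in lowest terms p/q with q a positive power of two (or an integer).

1 of 14 · B · max L 0 · min R +∞ = 1
2 of 14 · BB · max L 1 · min R +∞ = 2
3 of 14 · BBB · max L 2 · min R +∞ = 3
4 of 14 · BBBB · max L 3 · min R +∞ = 4
5 of 14 · BBBBB · max L 4 · min R +∞ = 5
6 of 14 · BBBBBB · max L 5 · min R +∞ = 6
7 of 14 · BBBBBBB · max L 6 · min R +∞ = 7
8 of 14 · BBBBBBBB · max L 7 · min R +∞ = 8
9 of 14 · BBBBBBBBR · max L 7 · min R 8 = 15/2
10 of 14 · BBBBBBBBRB · max L 15/2 · min R 8 = 31/4
11 of 14 · BBBBBBBBRBB · max L 31/4 · min R 8 = 63/8
12 of 14 · BBBBBBBBRBBB · max L 63/8 · min R 8 = 127/16
13 of 14 · BBBBBBBBRBBBR · max L 63/8 · min R 127/16 = 253/32
14 of 14 · BBBBBBBBRBBBRR · max L 63/8 · min R 253/32 = 505/64

505/64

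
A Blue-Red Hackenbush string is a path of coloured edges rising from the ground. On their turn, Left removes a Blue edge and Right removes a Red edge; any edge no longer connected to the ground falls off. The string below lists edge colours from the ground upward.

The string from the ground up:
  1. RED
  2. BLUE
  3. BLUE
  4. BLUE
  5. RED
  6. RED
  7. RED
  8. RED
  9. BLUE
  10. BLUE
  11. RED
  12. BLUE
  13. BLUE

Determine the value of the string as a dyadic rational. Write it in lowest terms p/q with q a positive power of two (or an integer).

R: Left {  }, Right { 0 } — simplest -1
RB: Left { -1 }, Right { 0 } — simplest -1/2
RBB: Left { -1,-1/2 }, Right { 0 } — simplest -1/4
RBBB: Left { -1,-1/2,-1/4 }, Right { 0 } — simplest -1/8
RBBBR: Left { -1,-1/2,-1/4 }, Right { -1/8,0 } — simplest -3/16
RBBBRR: Left { -1,-1/2,-1/4 }, Right { -3/16,-1/8,0 } — simplest -7/32
RBBBRRR: Left { -1,-1/2,-1/4 }, Right { -7/32,-3/16,-1/8,0 } — simplest -15/64
RBBBRRRR: Left { -1,-1/2,-1/4 }, Right { -15/64,-7/32,-3/16,-1/8,0 } — simplest -31/128
RBBBRRRRB: Left { -1,-1/2,-1/4,-31/128 }, Right { -15/64,-7/32,-3/16,-1/8,0 } — simplest -61/256
RBBBRRRRBB: Left { -1,-1/2,-1/4,-31/128,-61/256 }, Right { -15/64,-7/32,-3/16,-1/8,0 } — simplest -121/512
RBBBRRRRBBR: Left { -1,-1/2,-1/4,-31/128,-61/256 }, Right { -121/512,-15/64,-7/32,-3/16,-1/8,0 } — simplest -243/1024
RBBBRRRRBBRB: Left { -1,-1/2,-1/4,-31/128,-61/256,-243/1024 }, Right { -121/512,-15/64,-7/32,-3/16,-1/8,0 } — simplest -485/2048
RBBBRRRRBBRBB: Left { -1,-1/2,-1/4,-31/128,-61/256,-243/1024,-485/2048 }, Right { -121/512,-15/64,-7/32,-3/16,-1/8,0 } — simplest -969/4096

-969/4096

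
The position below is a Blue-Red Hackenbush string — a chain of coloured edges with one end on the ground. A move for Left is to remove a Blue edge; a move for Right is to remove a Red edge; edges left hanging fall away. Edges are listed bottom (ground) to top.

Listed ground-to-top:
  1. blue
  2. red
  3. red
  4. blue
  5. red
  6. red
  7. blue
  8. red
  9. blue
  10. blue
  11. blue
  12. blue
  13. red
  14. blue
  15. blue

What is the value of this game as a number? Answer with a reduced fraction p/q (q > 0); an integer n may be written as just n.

4855/16384

Recurse on prefixes of the 15-edge string blue red red blue red red blue red blue blue blue blue red blue blue:
step 1: add blue to get b; options L={ 0 } R={ · } gives 1
step 2: add red to get br; options L={ 0 } R={ 1 } gives 1/2
step 3: add red to get brr; options L={ 0 } R={ 1/2, 1 } gives 1/4
step 4: add blue to get brrb; options L={ 0, 1/4 } R={ 1/2, 1 } gives 3/8
step 5: add red to get brrbr; options L={ 0, 1/4 } R={ 3/8, 1/2, 1 } gives 5/16
step 6: add red to get brrbrr; options L={ 0, 1/4 } R={ 5/16, 3/8, 1/2, 1 } gives 9/32
step 7: add blue to get brrbrrb; options L={ 0, 1/4, 9/32 } R={ 5/16, 3/8, 1/2, 1 } gives 19/64
step 8: add red to get brrbrrbr; options L={ 0, 1/4, 9/32 } R={ 19/64, 5/16, 3/8, 1/2, 1 } gives 37/128
step 9: add blue to get brrbrrbrb; options L={ 0, 1/4, 9/32, 37/128 } R={ 19/64, 5/16, 3/8, 1/2, 1 } gives 75/256
step 10: add blue to get brrbrrbrbb; options L={ 0, 1/4, 9/32, 37/128, 75/256 } R={ 19/64, 5/16, 3/8, 1/2, 1 } gives 151/512
step 11: add blue to get brrbrrbrbbb; options L={ 0, 1/4, 9/32, 37/128, 75/256, 151/512 } R={ 19/64, 5/16, 3/8, 1/2, 1 } gives 303/1024
step 12: add blue to get brrbrrbrbbbb; options L={ 0, 1/4, 9/32, 37/128, 75/256, 151/512, 303/1024 } R={ 19/64, 5/16, 3/8, 1/2, 1 } gives 607/2048
step 13: add red to get brrbrrbrbbbbr; options L={ 0, 1/4, 9/32, 37/128, 75/256, 151/512, 303/1024 } R={ 607/2048, 19/64, 5/16, 3/8, 1/2, 1 } gives 1213/4096
step 14: add blue to get brrbrrbrbbbbrb; options L={ 0, 1/4, 9/32, 37/128, 75/256, 151/512, 303/1024, 1213/4096 } R={ 607/2048, 19/64, 5/16, 3/8, 1/2, 1 } gives 2427/8192
step 15: add blue to get brrbrrbrbbbbrbb; options L={ 0, 1/4, 9/32, 37/128, 75/256, 151/512, 303/1024, 1213/4096, 2427/8192 } R={ 607/2048, 19/64, 5/16, 3/8, 1/2, 1 } gives 4855/16384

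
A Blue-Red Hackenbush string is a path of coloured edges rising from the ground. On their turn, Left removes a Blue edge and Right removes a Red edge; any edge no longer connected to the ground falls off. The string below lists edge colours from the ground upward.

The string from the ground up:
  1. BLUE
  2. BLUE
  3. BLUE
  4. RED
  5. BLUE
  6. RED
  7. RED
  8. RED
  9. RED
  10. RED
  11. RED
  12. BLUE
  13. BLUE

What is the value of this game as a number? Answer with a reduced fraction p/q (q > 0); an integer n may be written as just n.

1 of 13 · B · max L 0 · min R +∞ gives 1
2 of 13 · BB · max L 1 · min R +∞ gives 2
3 of 13 · BBB · max L 2 · min R +∞ gives 3
4 of 13 · BBBR · max L 2 · min R 3 gives 5/2
5 of 13 · BBBRB · max L 5/2 · min R 3 gives 11/4
6 of 13 · BBBRBR · max L 5/2 · min R 11/4 gives 21/8
7 of 13 · BBBRBRR · max L 5/2 · min R 21/8 gives 41/16
8 of 13 · BBBRBRRR · max L 5/2 · min R 41/16 gives 81/32
9 of 13 · BBBRBRRRR · max L 5/2 · min R 81/32 gives 161/64
10 of 13 · BBBRBRRRRR · max L 5/2 · min R 161/64 gives 321/128
11 of 13 · BBBRBRRRRRR · max L 5/2 · min R 321/128 gives 641/256
12 of 13 · BBBRBRRRRRRB · max L 641/256 · min R 321/128 gives 1283/512
13 of 13 · BBBRBRRRRRRBB · max L 1283/512 · min R 321/128 gives 2567/1024

2567/1024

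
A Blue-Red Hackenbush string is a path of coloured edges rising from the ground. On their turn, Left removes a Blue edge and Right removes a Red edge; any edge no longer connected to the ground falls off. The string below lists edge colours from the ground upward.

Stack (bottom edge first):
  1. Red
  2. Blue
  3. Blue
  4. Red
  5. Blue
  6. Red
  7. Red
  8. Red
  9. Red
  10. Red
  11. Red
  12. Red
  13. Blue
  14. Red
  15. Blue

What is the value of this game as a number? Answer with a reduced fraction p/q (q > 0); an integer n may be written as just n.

-6133/16384

v(R) = { — | 0 } — -1
v(RB) = { -1 | 0 } — -1/2
v(RBB) = { -1,-1/2 | 0 } — -1/4
v(RBBR) = { -1,-1/2 | -1/4,0 } — -3/8
v(RBBRB) = { -1,-1/2,-3/8 | -1/4,0 } — -5/16
v(RBBRBR) = { -1,-1/2,-3/8 | -5/16,-1/4,0 } — -11/32
v(RBBRBRR) = { -1,-1/2,-3/8 | -11/32,-5/16,-1/4,0 } — -23/64
v(RBBRBRRR) = { -1,-1/2,-3/8 | -23/64,-11/32,-5/16,-1/4,0 } — -47/128
v(RBBRBRRRR) = { -1,-1/2,-3/8 | -47/128,-23/64,-11/32,-5/16,-1/4,0 } — -95/256
v(RBBRBRRRRR) = { -1,-1/2,-3/8 | -95/256,-47/128,-23/64,-11/32,-5/16,-1/4,0 } — -191/512
v(RBBRBRRRRRR) = { -1,-1/2,-3/8 | -191/512,-95/256,-47/128,-23/64,-11/32,-5/16,-1/4,0 } — -383/1024
v(RBBRBRRRRRRR) = { -1,-1/2,-3/8 | -383/1024,-191/512,-95/256,-47/128,-23/64,-11/32,-5/16,-1/4,0 } — -767/2048
v(RBBRBRRRRRRRB) = { -1,-1/2,-3/8,-767/2048 | -383/1024,-191/512,-95/256,-47/128,-23/64,-11/32,-5/16,-1/4,0 } — -1533/4096
v(RBBRBRRRRRRRBR) = { -1,-1/2,-3/8,-767/2048 | -1533/4096,-383/1024,-191/512,-95/256,-47/128,-23/64,-11/32,-5/16,-1/4,0 } — -3067/8192
v(RBBRBRRRRRRRBRB) = { -1,-1/2,-3/8,-767/2048,-3067/8192 | -1533/4096,-383/1024,-191/512,-95/256,-47/128,-23/64,-11/32,-5/16,-1/4,0 } — -6133/16384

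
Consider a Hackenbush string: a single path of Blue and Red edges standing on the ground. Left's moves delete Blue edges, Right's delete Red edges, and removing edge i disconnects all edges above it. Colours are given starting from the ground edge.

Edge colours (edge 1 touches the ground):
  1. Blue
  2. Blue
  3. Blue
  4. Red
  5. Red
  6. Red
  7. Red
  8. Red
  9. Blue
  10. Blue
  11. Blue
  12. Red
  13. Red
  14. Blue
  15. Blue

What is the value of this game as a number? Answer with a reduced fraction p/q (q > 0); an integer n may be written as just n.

Prefix values for Blue Blue Blue Red Red Red Red Red Blue Blue Blue Red Red Blue Blue via {L|R} + simplicity:
B: Left { 0 }, Right { (no moves) } — simplest 1
BB: Left { 0, 1 }, Right { (no moves) } — simplest 2
BBB: Left { 0, 1, 2 }, Right { (no moves) } — simplest 3
BBBR: Left { 0, 1, 2 }, Right { 3 } — simplest 5/2
BBBRR: Left { 0, 1, 2 }, Right { 5/2, 3 } — simplest 9/4
BBBRRR: Left { 0, 1, 2 }, Right { 9/4, 5/2, 3 } — simplest 17/8
BBBRRRR: Left { 0, 1, 2 }, Right { 17/8, 9/4, 5/2, 3 } — simplest 33/16
BBBRRRRR: Left { 0, 1, 2 }, Right { 33/16, 17/8, 9/4, 5/2, 3 } — simplest 65/32
BBBRRRRRB: Left { 0, 1, 2, 65/32 }, Right { 33/16, 17/8, 9/4, 5/2, 3 } — simplest 131/64
BBBRRRRRBB: Left { 0, 1, 2, 65/32, 131/64 }, Right { 33/16, 17/8, 9/4, 5/2, 3 } — simplest 263/128
BBBRRRRRBBB: Left { 0, 1, 2, 65/32, 131/64, 263/128 }, Right { 33/16, 17/8, 9/4, 5/2, 3 } — simplest 527/256
BBBRRRRRBBBR: Left { 0, 1, 2, 65/32, 131/64, 263/128 }, Right { 527/256, 33/16, 17/8, 9/4, 5/2, 3 } — simplest 1053/512
BBBRRRRRBBBRR: Left { 0, 1, 2, 65/32, 131/64, 263/128 }, Right { 1053/512, 527/256, 33/16, 17/8, 9/4, 5/2, 3 } — simplest 2105/1024
BBBRRRRRBBBRRB: Left { 0, 1, 2, 65/32, 131/64, 263/128, 2105/1024 }, Right { 1053/512, 527/256, 33/16, 17/8, 9/4, 5/2, 3 } — simplest 4211/2048
BBBRRRRRBBBRRBB: Left { 0, 1, 2, 65/32, 131/64, 263/128, 2105/1024, 4211/2048 }, Right { 1053/512, 527/256, 33/16, 17/8, 9/4, 5/2, 3 } — simplest 8423/4096

8423/4096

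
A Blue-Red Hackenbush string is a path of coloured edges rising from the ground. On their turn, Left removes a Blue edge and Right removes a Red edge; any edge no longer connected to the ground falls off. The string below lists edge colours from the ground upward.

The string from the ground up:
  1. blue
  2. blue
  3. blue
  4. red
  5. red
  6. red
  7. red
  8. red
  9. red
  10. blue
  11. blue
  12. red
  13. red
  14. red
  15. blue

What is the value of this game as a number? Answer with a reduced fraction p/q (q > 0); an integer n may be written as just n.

1 of 15 · b · max L 0 · min R +∞ -> 1
2 of 15 · bb · max L 1 · min R +∞ -> 2
3 of 15 · bbb · max L 2 · min R +∞ -> 3
4 of 15 · bbbr · max L 2 · min R 3 -> 5/2
5 of 15 · bbbrr · max L 2 · min R 5/2 -> 9/4
6 of 15 · bbbrrr · max L 2 · min R 9/4 -> 17/8
7 of 15 · bbbrrrr · max L 2 · min R 17/8 -> 33/16
8 of 15 · bbbrrrrr · max L 2 · min R 33/16 -> 65/32
9 of 15 · bbbrrrrrr · max L 2 · min R 65/32 -> 129/64
10 of 15 · bbbrrrrrrb · max L 129/64 · min R 65/32 -> 259/128
11 of 15 · bbbrrrrrrbb · max L 259/128 · min R 65/32 -> 519/256
12 of 15 · bbbrrrrrrbbr · max L 259/128 · min R 519/256 -> 1037/512
13 of 15 · bbbrrrrrrbbrr · max L 259/128 · min R 1037/512 -> 2073/1024
14 of 15 · bbbrrrrrrbbrrr · max L 259/128 · min R 2073/1024 -> 4145/2048
15 of 15 · bbbrrrrrrbbrrrb · max L 4145/2048 · min R 2073/1024 -> 8291/4096

8291/4096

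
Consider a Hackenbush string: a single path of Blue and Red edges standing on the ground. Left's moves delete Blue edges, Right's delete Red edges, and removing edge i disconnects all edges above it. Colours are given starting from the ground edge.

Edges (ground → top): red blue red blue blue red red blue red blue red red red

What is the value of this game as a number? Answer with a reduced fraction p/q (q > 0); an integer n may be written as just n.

-2479/4096

Build value(s[:k]) for k = 1..13, string s = red blue red blue blue red red blue red blue red red red.
value_1 [r]  L=[none]  R=[0]  ⇒ -1
value_2 [rb]  L=[-1]  R=[0]  ⇒ -1/2
value_3 [rbr]  L=[-1]  R=[-1/2; 0]  ⇒ -3/4
value_4 [rbrb]  L=[-1; -3/4]  R=[-1/2; 0]  ⇒ -5/8
value_5 [rbrbb]  L=[-1; -3/4; -5/8]  R=[-1/2; 0]  ⇒ -9/16
value_6 [rbrbbr]  L=[-1; -3/4; -5/8]  R=[-9/16; -1/2; 0]  ⇒ -19/32
value_7 [rbrbbrr]  L=[-1; -3/4; -5/8]  R=[-19/32; -9/16; -1/2; 0]  ⇒ -39/64
value_8 [rbrbbrrb]  L=[-1; -3/4; -5/8; -39/64]  R=[-19/32; -9/16; -1/2; 0]  ⇒ -77/128
value_9 [rbrbbrrbr]  L=[-1; -3/4; -5/8; -39/64]  R=[-77/128; -19/32; -9/16; -1/2; 0]  ⇒ -155/256
value_10 [rbrbbrrbrb]  L=[-1; -3/4; -5/8; -39/64; -155/256]  R=[-77/128; -19/32; -9/16; -1/2; 0]  ⇒ -309/512
value_11 [rbrbbrrbrbr]  L=[-1; -3/4; -5/8; -39/64; -155/256]  R=[-309/512; -77/128; -19/32; -9/16; -1/2; 0]  ⇒ -619/1024
value_12 [rbrbbrrbrbrr]  L=[-1; -3/4; -5/8; -39/64; -155/256]  R=[-619/1024; -309/512; -77/128; -19/32; -9/16; -1/2; 0]  ⇒ -1239/2048
value_13 [rbrbbrrbrbrrr]  L=[-1; -3/4; -5/8; -39/64; -155/256]  R=[-1239/2048; -619/1024; -309/512; -77/128; -19/32; -9/16; -1/2; 0]  ⇒ -2479/4096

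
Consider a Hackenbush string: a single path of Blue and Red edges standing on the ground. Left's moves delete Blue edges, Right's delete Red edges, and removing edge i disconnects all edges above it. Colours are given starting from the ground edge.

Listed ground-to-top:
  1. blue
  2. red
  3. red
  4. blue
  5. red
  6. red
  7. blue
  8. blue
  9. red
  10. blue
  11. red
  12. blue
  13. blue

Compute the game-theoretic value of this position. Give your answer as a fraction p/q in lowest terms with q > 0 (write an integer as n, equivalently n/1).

1239/4096

v(b) = { 0 | ∅ } — 1
v(br) = { 0 | 1 } — 1/2
v(brr) = { 0 | 1/2, 1 } — 1/4
v(brrb) = { 0, 1/4 | 1/2, 1 } — 3/8
v(brrbr) = { 0, 1/4 | 3/8, 1/2, 1 } — 5/16
v(brrbrr) = { 0, 1/4 | 5/16, 3/8, 1/2, 1 } — 9/32
v(brrbrrb) = { 0, 1/4, 9/32 | 5/16, 3/8, 1/2, 1 } — 19/64
v(brrbrrbb) = { 0, 1/4, 9/32, 19/64 | 5/16, 3/8, 1/2, 1 } — 39/128
v(brrbrrbbr) = { 0, 1/4, 9/32, 19/64 | 39/128, 5/16, 3/8, 1/2, 1 } — 77/256
v(brrbrrbbrb) = { 0, 1/4, 9/32, 19/64, 77/256 | 39/128, 5/16, 3/8, 1/2, 1 } — 155/512
v(brrbrrbbrbr) = { 0, 1/4, 9/32, 19/64, 77/256 | 155/512, 39/128, 5/16, 3/8, 1/2, 1 } — 309/1024
v(brrbrrbbrbrb) = { 0, 1/4, 9/32, 19/64, 77/256, 309/1024 | 155/512, 39/128, 5/16, 3/8, 1/2, 1 } — 619/2048
v(brrbrrbbrbrbb) = { 0, 1/4, 9/32, 19/64, 77/256, 309/1024, 619/2048 | 155/512, 39/128, 5/16, 3/8, 1/2, 1 } — 1239/4096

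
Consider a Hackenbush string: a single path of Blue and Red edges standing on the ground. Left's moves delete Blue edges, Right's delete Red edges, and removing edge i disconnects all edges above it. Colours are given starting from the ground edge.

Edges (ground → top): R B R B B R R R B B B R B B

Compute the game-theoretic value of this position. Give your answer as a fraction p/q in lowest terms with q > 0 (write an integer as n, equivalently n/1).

-5001/8192

Build value(s[:k]) for k = 1..14, string s = R B R B B R R R B B B R B B.
value_1 [R]  L=[∅]  R=[0]  => -1
value_2 [RB]  L=[-1]  R=[0]  => -1/2
value_3 [RBR]  L=[-1]  R=[-1/2; 0]  => -3/4
value_4 [RBRB]  L=[-1; -3/4]  R=[-1/2; 0]  => -5/8
value_5 [RBRBB]  L=[-1; -3/4; -5/8]  R=[-1/2; 0]  => -9/16
value_6 [RBRBBR]  L=[-1; -3/4; -5/8]  R=[-9/16; -1/2; 0]  => -19/32
value_7 [RBRBBRR]  L=[-1; -3/4; -5/8]  R=[-19/32; -9/16; -1/2; 0]  => -39/64
value_8 [RBRBBRRR]  L=[-1; -3/4; -5/8]  R=[-39/64; -19/32; -9/16; -1/2; 0]  => -79/128
value_9 [RBRBBRRRB]  L=[-1; -3/4; -5/8; -79/128]  R=[-39/64; -19/32; -9/16; -1/2; 0]  => -157/256
value_10 [RBRBBRRRBB]  L=[-1; -3/4; -5/8; -79/128; -157/256]  R=[-39/64; -19/32; -9/16; -1/2; 0]  => -313/512
value_11 [RBRBBRRRBBB]  L=[-1; -3/4; -5/8; -79/128; -157/256; -313/512]  R=[-39/64; -19/32; -9/16; -1/2; 0]  => -625/1024
value_12 [RBRBBRRRBBBR]  L=[-1; -3/4; -5/8; -79/128; -157/256; -313/512]  R=[-625/1024; -39/64; -19/32; -9/16; -1/2; 0]  => -1251/2048
value_13 [RBRBBRRRBBBRB]  L=[-1; -3/4; -5/8; -79/128; -157/256; -313/512; -1251/2048]  R=[-625/1024; -39/64; -19/32; -9/16; -1/2; 0]  => -2501/4096
value_14 [RBRBBRRRBBBRBB]  L=[-1; -3/4; -5/8; -79/128; -157/256; -313/512; -1251/2048; -2501/4096]  R=[-625/1024; -39/64; -19/32; -9/16; -1/2; 0]  => -5001/8192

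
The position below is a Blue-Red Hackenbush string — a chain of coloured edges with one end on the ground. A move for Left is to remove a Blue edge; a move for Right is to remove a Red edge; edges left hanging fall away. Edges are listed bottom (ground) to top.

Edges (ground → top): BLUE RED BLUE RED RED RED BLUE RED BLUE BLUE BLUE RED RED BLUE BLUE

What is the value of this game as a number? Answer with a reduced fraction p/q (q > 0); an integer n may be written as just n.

Prefix values for BLUE RED BLUE RED RED RED BLUE RED BLUE BLUE BLUE RED RED BLUE BLUE via {L|R} + simplicity:
G(B) = { 0 |  } = 1
G(BR) = { 0 | 1 } = 1/2
G(BRB) = { 0,1/2 | 1 } = 3/4
G(BRBR) = { 0,1/2 | 3/4,1 } = 5/8
G(BRBRR) = { 0,1/2 | 5/8,3/4,1 } = 9/16
G(BRBRRR) = { 0,1/2 | 9/16,5/8,3/4,1 } = 17/32
G(BRBRRRB) = { 0,1/2,17/32 | 9/16,5/8,3/4,1 } = 35/64
G(BRBRRRBR) = { 0,1/2,17/32 | 35/64,9/16,5/8,3/4,1 } = 69/128
G(BRBRRRBRB) = { 0,1/2,17/32,69/128 | 35/64,9/16,5/8,3/4,1 } = 139/256
G(BRBRRRBRBB) = { 0,1/2,17/32,69/128,139/256 | 35/64,9/16,5/8,3/4,1 } = 279/512
G(BRBRRRBRBBB) = { 0,1/2,17/32,69/128,139/256,279/512 | 35/64,9/16,5/8,3/4,1 } = 559/1024
G(BRBRRRBRBBBR) = { 0,1/2,17/32,69/128,139/256,279/512 | 559/1024,35/64,9/16,5/8,3/4,1 } = 1117/2048
G(BRBRRRBRBBBRR) = { 0,1/2,17/32,69/128,139/256,279/512 | 1117/2048,559/1024,35/64,9/16,5/8,3/4,1 } = 2233/4096
G(BRBRRRBRBBBRRB) = { 0,1/2,17/32,69/128,139/256,279/512,2233/4096 | 1117/2048,559/1024,35/64,9/16,5/8,3/4,1 } = 4467/8192
G(BRBRRRBRBBBRRBB) = { 0,1/2,17/32,69/128,139/256,279/512,2233/4096,4467/8192 | 1117/2048,559/1024,35/64,9/16,5/8,3/4,1 } = 8935/16384

8935/16384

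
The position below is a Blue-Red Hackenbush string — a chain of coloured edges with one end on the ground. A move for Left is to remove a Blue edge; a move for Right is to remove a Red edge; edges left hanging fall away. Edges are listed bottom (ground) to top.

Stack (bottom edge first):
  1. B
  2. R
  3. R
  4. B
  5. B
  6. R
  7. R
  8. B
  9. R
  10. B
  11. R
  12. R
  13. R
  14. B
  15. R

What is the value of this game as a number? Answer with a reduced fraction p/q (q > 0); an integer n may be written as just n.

1 of 15 · B · max L 0 · min R +∞ — 1
2 of 15 · BR · max L 0 · min R 1 — 1/2
3 of 15 · BRR · max L 0 · min R 1/2 — 1/4
4 of 15 · BRRB · max L 1/4 · min R 1/2 — 3/8
5 of 15 · BRRBB · max L 3/8 · min R 1/2 — 7/16
6 of 15 · BRRBBR · max L 3/8 · min R 7/16 — 13/32
7 of 15 · BRRBBRR · max L 3/8 · min R 13/32 — 25/64
8 of 15 · BRRBBRRB · max L 25/64 · min R 13/32 — 51/128
9 of 15 · BRRBBRRBR · max L 25/64 · min R 51/128 — 101/256
10 of 15 · BRRBBRRBRB · max L 101/256 · min R 51/128 — 203/512
11 of 15 · BRRBBRRBRBR · max L 101/256 · min R 203/512 — 405/1024
12 of 15 · BRRBBRRBRBRR · max L 101/256 · min R 405/1024 — 809/2048
13 of 15 · BRRBBRRBRBRRR · max L 101/256 · min R 809/2048 — 1617/4096
14 of 15 · BRRBBRRBRBRRRB · max L 1617/4096 · min R 809/2048 — 3235/8192
15 of 15 · BRRBBRRBRBRRRBR · max L 1617/4096 · min R 3235/8192 — 6469/16384

6469/16384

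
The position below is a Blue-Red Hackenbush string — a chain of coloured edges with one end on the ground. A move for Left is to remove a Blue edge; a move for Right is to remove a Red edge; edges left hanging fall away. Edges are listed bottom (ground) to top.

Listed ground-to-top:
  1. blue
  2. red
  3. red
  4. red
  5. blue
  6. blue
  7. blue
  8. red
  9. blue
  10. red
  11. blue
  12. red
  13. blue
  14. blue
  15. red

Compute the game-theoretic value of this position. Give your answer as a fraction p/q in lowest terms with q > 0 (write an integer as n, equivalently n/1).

v(b) = { 0 | · } — 1
v(br) = { 0 | 1 } — 1/2
v(brr) = { 0 | 1/2; 1 } — 1/4
v(brrr) = { 0 | 1/4; 1/2; 1 } — 1/8
v(brrrb) = { 0; 1/8 | 1/4; 1/2; 1 } — 3/16
v(brrrbb) = { 0; 1/8; 3/16 | 1/4; 1/2; 1 } — 7/32
v(brrrbbb) = { 0; 1/8; 3/16; 7/32 | 1/4; 1/2; 1 } — 15/64
v(brrrbbbr) = { 0; 1/8; 3/16; 7/32 | 15/64; 1/4; 1/2; 1 } — 29/128
v(brrrbbbrb) = { 0; 1/8; 3/16; 7/32; 29/128 | 15/64; 1/4; 1/2; 1 } — 59/256
v(brrrbbbrbr) = { 0; 1/8; 3/16; 7/32; 29/128 | 59/256; 15/64; 1/4; 1/2; 1 } — 117/512
v(brrrbbbrbrb) = { 0; 1/8; 3/16; 7/32; 29/128; 117/512 | 59/256; 15/64; 1/4; 1/2; 1 } — 235/1024
v(brrrbbbrbrbr) = { 0; 1/8; 3/16; 7/32; 29/128; 117/512 | 235/1024; 59/256; 15/64; 1/4; 1/2; 1 } — 469/2048
v(brrrbbbrbrbrb) = { 0; 1/8; 3/16; 7/32; 29/128; 117/512; 469/2048 | 235/1024; 59/256; 15/64; 1/4; 1/2; 1 } — 939/4096
v(brrrbbbrbrbrbb) = { 0; 1/8; 3/16; 7/32; 29/128; 117/512; 469/2048; 939/4096 | 235/1024; 59/256; 15/64; 1/4; 1/2; 1 } — 1879/8192
v(brrrbbbrbrbrbbr) = { 0; 1/8; 3/16; 7/32; 29/128; 117/512; 469/2048; 939/4096 | 1879/8192; 235/1024; 59/256; 15/64; 1/4; 1/2; 1 } — 3757/16384

3757/16384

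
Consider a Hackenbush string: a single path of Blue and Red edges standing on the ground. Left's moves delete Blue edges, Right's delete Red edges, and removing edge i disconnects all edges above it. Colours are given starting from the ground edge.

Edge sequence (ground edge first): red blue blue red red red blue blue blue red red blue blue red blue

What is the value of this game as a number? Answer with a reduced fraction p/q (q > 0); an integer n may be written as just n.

G_1 [r]  L=[none]  R=[0]  → -1
G_2 [rb]  L=[-1]  R=[0]  → -1/2
G_3 [rbb]  L=[-1 -1/2]  R=[0]  → -1/4
G_4 [rbbr]  L=[-1 -1/2]  R=[-1/4 0]  → -3/8
G_5 [rbbrr]  L=[-1 -1/2]  R=[-3/8 -1/4 0]  → -7/16
G_6 [rbbrrr]  L=[-1 -1/2]  R=[-7/16 -3/8 -1/4 0]  → -15/32
G_7 [rbbrrrb]  L=[-1 -1/2 -15/32]  R=[-7/16 -3/8 -1/4 0]  → -29/64
G_8 [rbbrrrbb]  L=[-1 -1/2 -15/32 -29/64]  R=[-7/16 -3/8 -1/4 0]  → -57/128
G_9 [rbbrrrbbb]  L=[-1 -1/2 -15/32 -29/64 -57/128]  R=[-7/16 -3/8 -1/4 0]  → -113/256
G_10 [rbbrrrbbbr]  L=[-1 -1/2 -15/32 -29/64 -57/128]  R=[-113/256 -7/16 -3/8 -1/4 0]  → -227/512
G_11 [rbbrrrbbbrr]  L=[-1 -1/2 -15/32 -29/64 -57/128]  R=[-227/512 -113/256 -7/16 -3/8 -1/4 0]  → -455/1024
G_12 [rbbrrrbbbrrb]  L=[-1 -1/2 -15/32 -29/64 -57/128 -455/1024]  R=[-227/512 -113/256 -7/16 -3/8 -1/4 0]  → -909/2048
G_13 [rbbrrrbbbrrbb]  L=[-1 -1/2 -15/32 -29/64 -57/128 -455/1024 -909/2048]  R=[-227/512 -113/256 -7/16 -3/8 -1/4 0]  → -1817/4096
G_14 [rbbrrrbbbrrbbr]  L=[-1 -1/2 -15/32 -29/64 -57/128 -455/1024 -909/2048]  R=[-1817/4096 -227/512 -113/256 -7/16 -3/8 -1/4 0]  → -3635/8192
G_15 [rbbrrrbbbrrbbrb]  L=[-1 -1/2 -15/32 -29/64 -57/128 -455/1024 -909/2048 -3635/8192]  R=[-1817/4096 -227/512 -113/256 -7/16 -3/8 -1/4 0]  → -7269/16384

-7269/16384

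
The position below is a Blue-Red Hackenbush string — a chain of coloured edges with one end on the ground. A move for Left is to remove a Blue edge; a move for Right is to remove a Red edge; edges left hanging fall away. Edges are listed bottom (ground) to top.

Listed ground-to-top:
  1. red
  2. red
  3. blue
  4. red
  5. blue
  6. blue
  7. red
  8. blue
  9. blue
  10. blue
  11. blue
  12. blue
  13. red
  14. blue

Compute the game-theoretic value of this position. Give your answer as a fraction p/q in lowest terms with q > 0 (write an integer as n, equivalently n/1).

-6405/4096

edge 1 of 14 (red): { ∅ | 0 } gives -1
edge 2 of 14 (red): { ∅ | -1 0 } gives -2
edge 3 of 14 (blue): { -2 | -1 0 } gives -3/2
edge 4 of 14 (red): { -2 | -3/2 -1 0 } gives -7/4
edge 5 of 14 (blue): { -2 -7/4 | -3/2 -1 0 } gives -13/8
edge 6 of 14 (blue): { -2 -7/4 -13/8 | -3/2 -1 0 } gives -25/16
edge 7 of 14 (red): { -2 -7/4 -13/8 | -25/16 -3/2 -1 0 } gives -51/32
edge 8 of 14 (blue): { -2 -7/4 -13/8 -51/32 | -25/16 -3/2 -1 0 } gives -101/64
edge 9 of 14 (blue): { -2 -7/4 -13/8 -51/32 -101/64 | -25/16 -3/2 -1 0 } gives -201/128
edge 10 of 14 (blue): { -2 -7/4 -13/8 -51/32 -101/64 -201/128 | -25/16 -3/2 -1 0 } gives -401/256
edge 11 of 14 (blue): { -2 -7/4 -13/8 -51/32 -101/64 -201/128 -401/256 | -25/16 -3/2 -1 0 } gives -801/512
edge 12 of 14 (blue): { -2 -7/4 -13/8 -51/32 -101/64 -201/128 -401/256 -801/512 | -25/16 -3/2 -1 0 } gives -1601/1024
edge 13 of 14 (red): { -2 -7/4 -13/8 -51/32 -101/64 -201/128 -401/256 -801/512 | -1601/1024 -25/16 -3/2 -1 0 } gives -3203/2048
edge 14 of 14 (blue): { -2 -7/4 -13/8 -51/32 -101/64 -201/128 -401/256 -801/512 -3203/2048 | -1601/1024 -25/16 -3/2 -1 0 } gives -6405/4096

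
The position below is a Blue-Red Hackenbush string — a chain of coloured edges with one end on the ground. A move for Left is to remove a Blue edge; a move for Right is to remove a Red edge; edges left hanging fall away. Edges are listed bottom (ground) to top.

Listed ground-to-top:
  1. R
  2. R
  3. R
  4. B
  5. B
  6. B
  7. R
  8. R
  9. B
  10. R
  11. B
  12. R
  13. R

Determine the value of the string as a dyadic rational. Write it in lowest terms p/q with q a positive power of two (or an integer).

-2263/1024

Recurse on prefixes of the 13-edge string R R R B B B R R B R B R R:
R: Left {  }, Right { 0 } so simplest -1
RR: Left {  }, Right { -1; 0 } so simplest -2
RRR: Left {  }, Right { -2; -1; 0 } so simplest -3
RRRB: Left { -3 }, Right { -2; -1; 0 } so simplest -5/2
RRRBB: Left { -3; -5/2 }, Right { -2; -1; 0 } so simplest -9/4
RRRBBB: Left { -3; -5/2; -9/4 }, Right { -2; -1; 0 } so simplest -17/8
RRRBBBR: Left { -3; -5/2; -9/4 }, Right { -17/8; -2; -1; 0 } so simplest -35/16
RRRBBBRR: Left { -3; -5/2; -9/4 }, Right { -35/16; -17/8; -2; -1; 0 } so simplest -71/32
RRRBBBRRB: Left { -3; -5/2; -9/4; -71/32 }, Right { -35/16; -17/8; -2; -1; 0 } so simplest -141/64
RRRBBBRRBR: Left { -3; -5/2; -9/4; -71/32 }, Right { -141/64; -35/16; -17/8; -2; -1; 0 } so simplest -283/128
RRRBBBRRBRB: Left { -3; -5/2; -9/4; -71/32; -283/128 }, Right { -141/64; -35/16; -17/8; -2; -1; 0 } so simplest -565/256
RRRBBBRRBRBR: Left { -3; -5/2; -9/4; -71/32; -283/128 }, Right { -565/256; -141/64; -35/16; -17/8; -2; -1; 0 } so simplest -1131/512
RRRBBBRRBRBRR: Left { -3; -5/2; -9/4; -71/32; -283/128 }, Right { -1131/512; -565/256; -141/64; -35/16; -17/8; -2; -1; 0 } so simplest -2263/1024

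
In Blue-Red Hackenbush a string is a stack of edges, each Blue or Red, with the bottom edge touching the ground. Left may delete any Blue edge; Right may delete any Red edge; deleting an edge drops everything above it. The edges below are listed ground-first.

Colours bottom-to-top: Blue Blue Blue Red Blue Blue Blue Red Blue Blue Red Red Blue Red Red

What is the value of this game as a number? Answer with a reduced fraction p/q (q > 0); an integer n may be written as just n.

step 1: add Blue to get B; options L={ 0 } R={ ∅ } = 1
step 2: add Blue to get BB; options L={ 0,1 } R={ ∅ } = 2
step 3: add Blue to get BBB; options L={ 0,1,2 } R={ ∅ } = 3
step 4: add Red to get BBBR; options L={ 0,1,2 } R={ 3 } = 5/2
step 5: add Blue to get BBBRB; options L={ 0,1,2,5/2 } R={ 3 } = 11/4
step 6: add Blue to get BBBRBB; options L={ 0,1,2,5/2,11/4 } R={ 3 } = 23/8
step 7: add Blue to get BBBRBBB; options L={ 0,1,2,5/2,11/4,23/8 } R={ 3 } = 47/16
step 8: add Red to get BBBRBBBR; options L={ 0,1,2,5/2,11/4,23/8 } R={ 47/16,3 } = 93/32
step 9: add Blue to get BBBRBBBRB; options L={ 0,1,2,5/2,11/4,23/8,93/32 } R={ 47/16,3 } = 187/64
step 10: add Blue to get BBBRBBBRBB; options L={ 0,1,2,5/2,11/4,23/8,93/32,187/64 } R={ 47/16,3 } = 375/128
step 11: add Red to get BBBRBBBRBBR; options L={ 0,1,2,5/2,11/4,23/8,93/32,187/64 } R={ 375/128,47/16,3 } = 749/256
step 12: add Red to get BBBRBBBRBBRR; options L={ 0,1,2,5/2,11/4,23/8,93/32,187/64 } R={ 749/256,375/128,47/16,3 } = 1497/512
step 13: add Blue to get BBBRBBBRBBRRB; options L={ 0,1,2,5/2,11/4,23/8,93/32,187/64,1497/512 } R={ 749/256,375/128,47/16,3 } = 2995/1024
step 14: add Red to get BBBRBBBRBBRRBR; options L={ 0,1,2,5/2,11/4,23/8,93/32,187/64,1497/512 } R={ 2995/1024,749/256,375/128,47/16,3 } = 5989/2048
step 15: add Red to get BBBRBBBRBBRRBRR; options L={ 0,1,2,5/2,11/4,23/8,93/32,187/64,1497/512 } R={ 5989/2048,2995/1024,749/256,375/128,47/16,3 } = 11977/4096

11977/4096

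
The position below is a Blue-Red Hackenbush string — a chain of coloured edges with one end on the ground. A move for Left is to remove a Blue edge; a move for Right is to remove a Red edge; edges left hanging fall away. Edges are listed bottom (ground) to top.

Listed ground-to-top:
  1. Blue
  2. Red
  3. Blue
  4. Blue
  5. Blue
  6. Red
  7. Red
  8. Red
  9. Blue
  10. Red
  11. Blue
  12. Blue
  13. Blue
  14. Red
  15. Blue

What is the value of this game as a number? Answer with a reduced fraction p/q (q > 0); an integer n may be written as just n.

v_1 [B]  L=[0]  R=[]  => 1
v_2 [BR]  L=[0]  R=[1]  => 1/2
v_3 [BRB]  L=[0; 1/2]  R=[1]  => 3/4
v_4 [BRBB]  L=[0; 1/2; 3/4]  R=[1]  => 7/8
v_5 [BRBBB]  L=[0; 1/2; 3/4; 7/8]  R=[1]  => 15/16
v_6 [BRBBBR]  L=[0; 1/2; 3/4; 7/8]  R=[15/16; 1]  => 29/32
v_7 [BRBBBRR]  L=[0; 1/2; 3/4; 7/8]  R=[29/32; 15/16; 1]  => 57/64
v_8 [BRBBBRRR]  L=[0; 1/2; 3/4; 7/8]  R=[57/64; 29/32; 15/16; 1]  => 113/128
v_9 [BRBBBRRRB]  L=[0; 1/2; 3/4; 7/8; 113/128]  R=[57/64; 29/32; 15/16; 1]  => 227/256
v_10 [BRBBBRRRBR]  L=[0; 1/2; 3/4; 7/8; 113/128]  R=[227/256; 57/64; 29/32; 15/16; 1]  => 453/512
v_11 [BRBBBRRRBRB]  L=[0; 1/2; 3/4; 7/8; 113/128; 453/512]  R=[227/256; 57/64; 29/32; 15/16; 1]  => 907/1024
v_12 [BRBBBRRRBRBB]  L=[0; 1/2; 3/4; 7/8; 113/128; 453/512; 907/1024]  R=[227/256; 57/64; 29/32; 15/16; 1]  => 1815/2048
v_13 [BRBBBRRRBRBBB]  L=[0; 1/2; 3/4; 7/8; 113/128; 453/512; 907/1024; 1815/2048]  R=[227/256; 57/64; 29/32; 15/16; 1]  => 3631/4096
v_14 [BRBBBRRRBRBBBR]  L=[0; 1/2; 3/4; 7/8; 113/128; 453/512; 907/1024; 1815/2048]  R=[3631/4096; 227/256; 57/64; 29/32; 15/16; 1]  => 7261/8192
v_15 [BRBBBRRRBRBBBRB]  L=[0; 1/2; 3/4; 7/8; 113/128; 453/512; 907/1024; 1815/2048; 7261/8192]  R=[3631/4096; 227/256; 57/64; 29/32; 15/16; 1]  => 14523/16384

14523/16384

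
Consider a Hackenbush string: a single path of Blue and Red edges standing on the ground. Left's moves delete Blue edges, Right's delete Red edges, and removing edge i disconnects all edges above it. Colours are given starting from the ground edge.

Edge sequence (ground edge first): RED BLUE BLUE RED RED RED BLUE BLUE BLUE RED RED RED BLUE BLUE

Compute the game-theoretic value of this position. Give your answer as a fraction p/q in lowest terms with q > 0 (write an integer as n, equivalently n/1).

value_1 [R]  L=[]  R=[0]  so -1
value_2 [RB]  L=[-1]  R=[0]  so -1/2
value_3 [RBB]  L=[-1; -1/2]  R=[0]  so -1/4
value_4 [RBBR]  L=[-1; -1/2]  R=[-1/4; 0]  so -3/8
value_5 [RBBRR]  L=[-1; -1/2]  R=[-3/8; -1/4; 0]  so -7/16
value_6 [RBBRRR]  L=[-1; -1/2]  R=[-7/16; -3/8; -1/4; 0]  so -15/32
value_7 [RBBRRRB]  L=[-1; -1/2; -15/32]  R=[-7/16; -3/8; -1/4; 0]  so -29/64
value_8 [RBBRRRBB]  L=[-1; -1/2; -15/32; -29/64]  R=[-7/16; -3/8; -1/4; 0]  so -57/128
value_9 [RBBRRRBBB]  L=[-1; -1/2; -15/32; -29/64; -57/128]  R=[-7/16; -3/8; -1/4; 0]  so -113/256
value_10 [RBBRRRBBBR]  L=[-1; -1/2; -15/32; -29/64; -57/128]  R=[-113/256; -7/16; -3/8; -1/4; 0]  so -227/512
value_11 [RBBRRRBBBRR]  L=[-1; -1/2; -15/32; -29/64; -57/128]  R=[-227/512; -113/256; -7/16; -3/8; -1/4; 0]  so -455/1024
value_12 [RBBRRRBBBRRR]  L=[-1; -1/2; -15/32; -29/64; -57/128]  R=[-455/1024; -227/512; -113/256; -7/16; -3/8; -1/4; 0]  so -911/2048
value_13 [RBBRRRBBBRRRB]  L=[-1; -1/2; -15/32; -29/64; -57/128; -911/2048]  R=[-455/1024; -227/512; -113/256; -7/16; -3/8; -1/4; 0]  so -1821/4096
value_14 [RBBRRRBBBRRRBB]  L=[-1; -1/2; -15/32; -29/64; -57/128; -911/2048; -1821/4096]  R=[-455/1024; -227/512; -113/256; -7/16; -3/8; -1/4; 0]  so -3641/8192

-3641/8192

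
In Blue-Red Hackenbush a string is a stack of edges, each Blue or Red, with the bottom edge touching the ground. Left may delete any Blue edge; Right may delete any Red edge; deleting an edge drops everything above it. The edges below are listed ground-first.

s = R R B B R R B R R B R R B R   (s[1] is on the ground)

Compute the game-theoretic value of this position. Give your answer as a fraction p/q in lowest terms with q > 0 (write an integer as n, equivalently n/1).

-5851/4096

v_1 [R]  L=[∅]  R=[0]  ⇒ -1
v_2 [RR]  L=[∅]  R=[-1; 0]  ⇒ -2
v_3 [RRB]  L=[-2]  R=[-1; 0]  ⇒ -3/2
v_4 [RRBB]  L=[-2; -3/2]  R=[-1; 0]  ⇒ -5/4
v_5 [RRBBR]  L=[-2; -3/2]  R=[-5/4; -1; 0]  ⇒ -11/8
v_6 [RRBBRR]  L=[-2; -3/2]  R=[-11/8; -5/4; -1; 0]  ⇒ -23/16
v_7 [RRBBRRB]  L=[-2; -3/2; -23/16]  R=[-11/8; -5/4; -1; 0]  ⇒ -45/32
v_8 [RRBBRRBR]  L=[-2; -3/2; -23/16]  R=[-45/32; -11/8; -5/4; -1; 0]  ⇒ -91/64
v_9 [RRBBRRBRR]  L=[-2; -3/2; -23/16]  R=[-91/64; -45/32; -11/8; -5/4; -1; 0]  ⇒ -183/128
v_10 [RRBBRRBRRB]  L=[-2; -3/2; -23/16; -183/128]  R=[-91/64; -45/32; -11/8; -5/4; -1; 0]  ⇒ -365/256
v_11 [RRBBRRBRRBR]  L=[-2; -3/2; -23/16; -183/128]  R=[-365/256; -91/64; -45/32; -11/8; -5/4; -1; 0]  ⇒ -731/512
v_12 [RRBBRRBRRBRR]  L=[-2; -3/2; -23/16; -183/128]  R=[-731/512; -365/256; -91/64; -45/32; -11/8; -5/4; -1; 0]  ⇒ -1463/1024
v_13 [RRBBRRBRRBRRB]  L=[-2; -3/2; -23/16; -183/128; -1463/1024]  R=[-731/512; -365/256; -91/64; -45/32; -11/8; -5/4; -1; 0]  ⇒ -2925/2048
v_14 [RRBBRRBRRBRRBR]  L=[-2; -3/2; -23/16; -183/128; -1463/1024]  R=[-2925/2048; -731/512; -365/256; -91/64; -45/32; -11/8; -5/4; -1; 0]  ⇒ -5851/4096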